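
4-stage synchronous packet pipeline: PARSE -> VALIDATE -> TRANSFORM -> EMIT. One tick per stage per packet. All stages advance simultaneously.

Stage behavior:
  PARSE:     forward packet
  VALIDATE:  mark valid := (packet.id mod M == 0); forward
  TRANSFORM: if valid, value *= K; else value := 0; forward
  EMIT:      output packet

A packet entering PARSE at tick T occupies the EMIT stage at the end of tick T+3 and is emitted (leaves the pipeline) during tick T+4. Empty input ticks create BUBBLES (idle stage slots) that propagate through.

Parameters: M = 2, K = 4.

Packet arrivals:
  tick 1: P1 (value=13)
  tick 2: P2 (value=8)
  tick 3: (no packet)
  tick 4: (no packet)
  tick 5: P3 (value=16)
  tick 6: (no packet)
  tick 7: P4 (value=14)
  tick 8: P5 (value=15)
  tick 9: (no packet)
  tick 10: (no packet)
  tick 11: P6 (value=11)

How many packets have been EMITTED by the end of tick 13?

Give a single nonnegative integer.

Tick 1: [PARSE:P1(v=13,ok=F), VALIDATE:-, TRANSFORM:-, EMIT:-] out:-; in:P1
Tick 2: [PARSE:P2(v=8,ok=F), VALIDATE:P1(v=13,ok=F), TRANSFORM:-, EMIT:-] out:-; in:P2
Tick 3: [PARSE:-, VALIDATE:P2(v=8,ok=T), TRANSFORM:P1(v=0,ok=F), EMIT:-] out:-; in:-
Tick 4: [PARSE:-, VALIDATE:-, TRANSFORM:P2(v=32,ok=T), EMIT:P1(v=0,ok=F)] out:-; in:-
Tick 5: [PARSE:P3(v=16,ok=F), VALIDATE:-, TRANSFORM:-, EMIT:P2(v=32,ok=T)] out:P1(v=0); in:P3
Tick 6: [PARSE:-, VALIDATE:P3(v=16,ok=F), TRANSFORM:-, EMIT:-] out:P2(v=32); in:-
Tick 7: [PARSE:P4(v=14,ok=F), VALIDATE:-, TRANSFORM:P3(v=0,ok=F), EMIT:-] out:-; in:P4
Tick 8: [PARSE:P5(v=15,ok=F), VALIDATE:P4(v=14,ok=T), TRANSFORM:-, EMIT:P3(v=0,ok=F)] out:-; in:P5
Tick 9: [PARSE:-, VALIDATE:P5(v=15,ok=F), TRANSFORM:P4(v=56,ok=T), EMIT:-] out:P3(v=0); in:-
Tick 10: [PARSE:-, VALIDATE:-, TRANSFORM:P5(v=0,ok=F), EMIT:P4(v=56,ok=T)] out:-; in:-
Tick 11: [PARSE:P6(v=11,ok=F), VALIDATE:-, TRANSFORM:-, EMIT:P5(v=0,ok=F)] out:P4(v=56); in:P6
Tick 12: [PARSE:-, VALIDATE:P6(v=11,ok=T), TRANSFORM:-, EMIT:-] out:P5(v=0); in:-
Tick 13: [PARSE:-, VALIDATE:-, TRANSFORM:P6(v=44,ok=T), EMIT:-] out:-; in:-
Emitted by tick 13: ['P1', 'P2', 'P3', 'P4', 'P5']

Answer: 5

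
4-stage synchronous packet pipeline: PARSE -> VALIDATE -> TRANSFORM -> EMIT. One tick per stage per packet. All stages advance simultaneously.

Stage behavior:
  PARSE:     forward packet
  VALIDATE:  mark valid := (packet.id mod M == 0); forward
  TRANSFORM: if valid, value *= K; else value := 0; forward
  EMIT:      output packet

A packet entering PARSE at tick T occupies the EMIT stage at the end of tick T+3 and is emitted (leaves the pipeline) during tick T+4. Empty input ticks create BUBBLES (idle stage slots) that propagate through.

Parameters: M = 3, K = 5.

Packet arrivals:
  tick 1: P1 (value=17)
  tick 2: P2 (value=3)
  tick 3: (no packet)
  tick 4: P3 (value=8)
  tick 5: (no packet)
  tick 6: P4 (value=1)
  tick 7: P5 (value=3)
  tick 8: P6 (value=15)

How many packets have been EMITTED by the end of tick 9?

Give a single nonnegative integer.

Answer: 3

Derivation:
Tick 1: [PARSE:P1(v=17,ok=F), VALIDATE:-, TRANSFORM:-, EMIT:-] out:-; in:P1
Tick 2: [PARSE:P2(v=3,ok=F), VALIDATE:P1(v=17,ok=F), TRANSFORM:-, EMIT:-] out:-; in:P2
Tick 3: [PARSE:-, VALIDATE:P2(v=3,ok=F), TRANSFORM:P1(v=0,ok=F), EMIT:-] out:-; in:-
Tick 4: [PARSE:P3(v=8,ok=F), VALIDATE:-, TRANSFORM:P2(v=0,ok=F), EMIT:P1(v=0,ok=F)] out:-; in:P3
Tick 5: [PARSE:-, VALIDATE:P3(v=8,ok=T), TRANSFORM:-, EMIT:P2(v=0,ok=F)] out:P1(v=0); in:-
Tick 6: [PARSE:P4(v=1,ok=F), VALIDATE:-, TRANSFORM:P3(v=40,ok=T), EMIT:-] out:P2(v=0); in:P4
Tick 7: [PARSE:P5(v=3,ok=F), VALIDATE:P4(v=1,ok=F), TRANSFORM:-, EMIT:P3(v=40,ok=T)] out:-; in:P5
Tick 8: [PARSE:P6(v=15,ok=F), VALIDATE:P5(v=3,ok=F), TRANSFORM:P4(v=0,ok=F), EMIT:-] out:P3(v=40); in:P6
Tick 9: [PARSE:-, VALIDATE:P6(v=15,ok=T), TRANSFORM:P5(v=0,ok=F), EMIT:P4(v=0,ok=F)] out:-; in:-
Emitted by tick 9: ['P1', 'P2', 'P3']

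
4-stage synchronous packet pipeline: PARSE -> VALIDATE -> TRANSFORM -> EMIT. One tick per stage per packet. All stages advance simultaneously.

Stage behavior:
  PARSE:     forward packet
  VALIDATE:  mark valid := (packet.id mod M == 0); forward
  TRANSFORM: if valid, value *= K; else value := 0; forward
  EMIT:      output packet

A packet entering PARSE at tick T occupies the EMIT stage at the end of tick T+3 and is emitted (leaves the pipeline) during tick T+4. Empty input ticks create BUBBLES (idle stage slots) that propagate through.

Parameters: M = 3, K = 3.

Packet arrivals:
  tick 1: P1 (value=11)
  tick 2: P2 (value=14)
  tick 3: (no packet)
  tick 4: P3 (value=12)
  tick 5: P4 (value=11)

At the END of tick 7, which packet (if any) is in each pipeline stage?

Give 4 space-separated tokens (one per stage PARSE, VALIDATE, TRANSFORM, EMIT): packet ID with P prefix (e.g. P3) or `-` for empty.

Tick 1: [PARSE:P1(v=11,ok=F), VALIDATE:-, TRANSFORM:-, EMIT:-] out:-; in:P1
Tick 2: [PARSE:P2(v=14,ok=F), VALIDATE:P1(v=11,ok=F), TRANSFORM:-, EMIT:-] out:-; in:P2
Tick 3: [PARSE:-, VALIDATE:P2(v=14,ok=F), TRANSFORM:P1(v=0,ok=F), EMIT:-] out:-; in:-
Tick 4: [PARSE:P3(v=12,ok=F), VALIDATE:-, TRANSFORM:P2(v=0,ok=F), EMIT:P1(v=0,ok=F)] out:-; in:P3
Tick 5: [PARSE:P4(v=11,ok=F), VALIDATE:P3(v=12,ok=T), TRANSFORM:-, EMIT:P2(v=0,ok=F)] out:P1(v=0); in:P4
Tick 6: [PARSE:-, VALIDATE:P4(v=11,ok=F), TRANSFORM:P3(v=36,ok=T), EMIT:-] out:P2(v=0); in:-
Tick 7: [PARSE:-, VALIDATE:-, TRANSFORM:P4(v=0,ok=F), EMIT:P3(v=36,ok=T)] out:-; in:-
At end of tick 7: ['-', '-', 'P4', 'P3']

Answer: - - P4 P3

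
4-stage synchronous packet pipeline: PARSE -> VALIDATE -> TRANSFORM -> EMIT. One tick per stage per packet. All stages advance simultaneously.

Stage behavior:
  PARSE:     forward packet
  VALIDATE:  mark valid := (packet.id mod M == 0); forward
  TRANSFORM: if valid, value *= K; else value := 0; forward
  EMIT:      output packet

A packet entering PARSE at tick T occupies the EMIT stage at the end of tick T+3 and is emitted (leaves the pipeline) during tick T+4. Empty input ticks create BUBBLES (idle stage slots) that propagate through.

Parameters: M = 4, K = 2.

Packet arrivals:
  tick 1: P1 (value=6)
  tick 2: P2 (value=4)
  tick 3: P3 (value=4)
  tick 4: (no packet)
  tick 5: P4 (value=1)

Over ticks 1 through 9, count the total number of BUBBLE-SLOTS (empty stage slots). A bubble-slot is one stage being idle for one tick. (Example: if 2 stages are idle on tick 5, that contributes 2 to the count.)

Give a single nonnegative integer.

Tick 1: [PARSE:P1(v=6,ok=F), VALIDATE:-, TRANSFORM:-, EMIT:-] out:-; bubbles=3
Tick 2: [PARSE:P2(v=4,ok=F), VALIDATE:P1(v=6,ok=F), TRANSFORM:-, EMIT:-] out:-; bubbles=2
Tick 3: [PARSE:P3(v=4,ok=F), VALIDATE:P2(v=4,ok=F), TRANSFORM:P1(v=0,ok=F), EMIT:-] out:-; bubbles=1
Tick 4: [PARSE:-, VALIDATE:P3(v=4,ok=F), TRANSFORM:P2(v=0,ok=F), EMIT:P1(v=0,ok=F)] out:-; bubbles=1
Tick 5: [PARSE:P4(v=1,ok=F), VALIDATE:-, TRANSFORM:P3(v=0,ok=F), EMIT:P2(v=0,ok=F)] out:P1(v=0); bubbles=1
Tick 6: [PARSE:-, VALIDATE:P4(v=1,ok=T), TRANSFORM:-, EMIT:P3(v=0,ok=F)] out:P2(v=0); bubbles=2
Tick 7: [PARSE:-, VALIDATE:-, TRANSFORM:P4(v=2,ok=T), EMIT:-] out:P3(v=0); bubbles=3
Tick 8: [PARSE:-, VALIDATE:-, TRANSFORM:-, EMIT:P4(v=2,ok=T)] out:-; bubbles=3
Tick 9: [PARSE:-, VALIDATE:-, TRANSFORM:-, EMIT:-] out:P4(v=2); bubbles=4
Total bubble-slots: 20

Answer: 20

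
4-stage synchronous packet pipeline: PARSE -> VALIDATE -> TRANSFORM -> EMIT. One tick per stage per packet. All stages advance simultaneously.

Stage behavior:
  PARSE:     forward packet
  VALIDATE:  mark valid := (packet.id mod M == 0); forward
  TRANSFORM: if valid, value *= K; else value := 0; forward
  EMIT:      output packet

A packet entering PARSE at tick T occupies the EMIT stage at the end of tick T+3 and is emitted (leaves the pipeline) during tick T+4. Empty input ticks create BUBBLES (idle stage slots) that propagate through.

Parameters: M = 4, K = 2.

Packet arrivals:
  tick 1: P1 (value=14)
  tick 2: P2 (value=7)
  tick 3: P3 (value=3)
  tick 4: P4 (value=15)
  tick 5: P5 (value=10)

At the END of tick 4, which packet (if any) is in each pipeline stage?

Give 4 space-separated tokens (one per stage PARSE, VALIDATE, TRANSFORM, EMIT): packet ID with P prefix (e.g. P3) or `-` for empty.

Answer: P4 P3 P2 P1

Derivation:
Tick 1: [PARSE:P1(v=14,ok=F), VALIDATE:-, TRANSFORM:-, EMIT:-] out:-; in:P1
Tick 2: [PARSE:P2(v=7,ok=F), VALIDATE:P1(v=14,ok=F), TRANSFORM:-, EMIT:-] out:-; in:P2
Tick 3: [PARSE:P3(v=3,ok=F), VALIDATE:P2(v=7,ok=F), TRANSFORM:P1(v=0,ok=F), EMIT:-] out:-; in:P3
Tick 4: [PARSE:P4(v=15,ok=F), VALIDATE:P3(v=3,ok=F), TRANSFORM:P2(v=0,ok=F), EMIT:P1(v=0,ok=F)] out:-; in:P4
At end of tick 4: ['P4', 'P3', 'P2', 'P1']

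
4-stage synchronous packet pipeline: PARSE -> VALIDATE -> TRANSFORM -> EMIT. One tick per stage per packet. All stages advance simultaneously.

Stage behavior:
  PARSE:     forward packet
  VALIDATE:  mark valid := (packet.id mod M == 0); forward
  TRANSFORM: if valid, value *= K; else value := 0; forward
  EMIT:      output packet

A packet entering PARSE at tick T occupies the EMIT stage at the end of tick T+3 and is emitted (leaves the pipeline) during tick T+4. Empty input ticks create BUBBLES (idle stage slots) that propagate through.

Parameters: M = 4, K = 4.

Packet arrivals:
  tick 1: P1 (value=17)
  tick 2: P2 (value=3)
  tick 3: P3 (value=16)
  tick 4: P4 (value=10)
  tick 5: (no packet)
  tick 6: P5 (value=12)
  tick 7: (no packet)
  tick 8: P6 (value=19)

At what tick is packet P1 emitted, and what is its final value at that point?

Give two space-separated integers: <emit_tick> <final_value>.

Tick 1: [PARSE:P1(v=17,ok=F), VALIDATE:-, TRANSFORM:-, EMIT:-] out:-; in:P1
Tick 2: [PARSE:P2(v=3,ok=F), VALIDATE:P1(v=17,ok=F), TRANSFORM:-, EMIT:-] out:-; in:P2
Tick 3: [PARSE:P3(v=16,ok=F), VALIDATE:P2(v=3,ok=F), TRANSFORM:P1(v=0,ok=F), EMIT:-] out:-; in:P3
Tick 4: [PARSE:P4(v=10,ok=F), VALIDATE:P3(v=16,ok=F), TRANSFORM:P2(v=0,ok=F), EMIT:P1(v=0,ok=F)] out:-; in:P4
Tick 5: [PARSE:-, VALIDATE:P4(v=10,ok=T), TRANSFORM:P3(v=0,ok=F), EMIT:P2(v=0,ok=F)] out:P1(v=0); in:-
Tick 6: [PARSE:P5(v=12,ok=F), VALIDATE:-, TRANSFORM:P4(v=40,ok=T), EMIT:P3(v=0,ok=F)] out:P2(v=0); in:P5
Tick 7: [PARSE:-, VALIDATE:P5(v=12,ok=F), TRANSFORM:-, EMIT:P4(v=40,ok=T)] out:P3(v=0); in:-
Tick 8: [PARSE:P6(v=19,ok=F), VALIDATE:-, TRANSFORM:P5(v=0,ok=F), EMIT:-] out:P4(v=40); in:P6
Tick 9: [PARSE:-, VALIDATE:P6(v=19,ok=F), TRANSFORM:-, EMIT:P5(v=0,ok=F)] out:-; in:-
Tick 10: [PARSE:-, VALIDATE:-, TRANSFORM:P6(v=0,ok=F), EMIT:-] out:P5(v=0); in:-
Tick 11: [PARSE:-, VALIDATE:-, TRANSFORM:-, EMIT:P6(v=0,ok=F)] out:-; in:-
Tick 12: [PARSE:-, VALIDATE:-, TRANSFORM:-, EMIT:-] out:P6(v=0); in:-
P1: arrives tick 1, valid=False (id=1, id%4=1), emit tick 5, final value 0

Answer: 5 0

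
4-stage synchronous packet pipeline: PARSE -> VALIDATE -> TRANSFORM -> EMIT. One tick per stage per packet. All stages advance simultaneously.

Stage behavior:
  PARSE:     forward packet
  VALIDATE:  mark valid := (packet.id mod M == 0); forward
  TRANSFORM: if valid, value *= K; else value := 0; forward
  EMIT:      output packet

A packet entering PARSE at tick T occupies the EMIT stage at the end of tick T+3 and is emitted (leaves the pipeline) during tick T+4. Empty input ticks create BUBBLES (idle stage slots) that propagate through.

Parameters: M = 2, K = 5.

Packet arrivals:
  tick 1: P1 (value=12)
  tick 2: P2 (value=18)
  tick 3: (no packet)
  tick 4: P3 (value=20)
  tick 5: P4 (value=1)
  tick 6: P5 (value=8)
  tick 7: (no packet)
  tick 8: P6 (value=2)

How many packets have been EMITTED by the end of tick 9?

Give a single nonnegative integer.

Tick 1: [PARSE:P1(v=12,ok=F), VALIDATE:-, TRANSFORM:-, EMIT:-] out:-; in:P1
Tick 2: [PARSE:P2(v=18,ok=F), VALIDATE:P1(v=12,ok=F), TRANSFORM:-, EMIT:-] out:-; in:P2
Tick 3: [PARSE:-, VALIDATE:P2(v=18,ok=T), TRANSFORM:P1(v=0,ok=F), EMIT:-] out:-; in:-
Tick 4: [PARSE:P3(v=20,ok=F), VALIDATE:-, TRANSFORM:P2(v=90,ok=T), EMIT:P1(v=0,ok=F)] out:-; in:P3
Tick 5: [PARSE:P4(v=1,ok=F), VALIDATE:P3(v=20,ok=F), TRANSFORM:-, EMIT:P2(v=90,ok=T)] out:P1(v=0); in:P4
Tick 6: [PARSE:P5(v=8,ok=F), VALIDATE:P4(v=1,ok=T), TRANSFORM:P3(v=0,ok=F), EMIT:-] out:P2(v=90); in:P5
Tick 7: [PARSE:-, VALIDATE:P5(v=8,ok=F), TRANSFORM:P4(v=5,ok=T), EMIT:P3(v=0,ok=F)] out:-; in:-
Tick 8: [PARSE:P6(v=2,ok=F), VALIDATE:-, TRANSFORM:P5(v=0,ok=F), EMIT:P4(v=5,ok=T)] out:P3(v=0); in:P6
Tick 9: [PARSE:-, VALIDATE:P6(v=2,ok=T), TRANSFORM:-, EMIT:P5(v=0,ok=F)] out:P4(v=5); in:-
Emitted by tick 9: ['P1', 'P2', 'P3', 'P4']

Answer: 4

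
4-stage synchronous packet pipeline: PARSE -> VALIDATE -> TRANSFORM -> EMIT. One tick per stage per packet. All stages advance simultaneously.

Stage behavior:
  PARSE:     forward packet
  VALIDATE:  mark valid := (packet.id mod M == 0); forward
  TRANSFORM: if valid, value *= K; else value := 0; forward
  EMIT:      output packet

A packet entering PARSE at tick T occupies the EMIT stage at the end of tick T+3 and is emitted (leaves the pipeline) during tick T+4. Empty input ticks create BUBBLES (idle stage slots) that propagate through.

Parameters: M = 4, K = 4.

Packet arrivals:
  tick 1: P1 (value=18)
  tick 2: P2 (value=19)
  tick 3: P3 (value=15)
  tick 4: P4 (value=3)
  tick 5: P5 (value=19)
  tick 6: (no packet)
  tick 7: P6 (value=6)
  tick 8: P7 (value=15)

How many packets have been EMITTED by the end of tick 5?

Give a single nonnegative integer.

Tick 1: [PARSE:P1(v=18,ok=F), VALIDATE:-, TRANSFORM:-, EMIT:-] out:-; in:P1
Tick 2: [PARSE:P2(v=19,ok=F), VALIDATE:P1(v=18,ok=F), TRANSFORM:-, EMIT:-] out:-; in:P2
Tick 3: [PARSE:P3(v=15,ok=F), VALIDATE:P2(v=19,ok=F), TRANSFORM:P1(v=0,ok=F), EMIT:-] out:-; in:P3
Tick 4: [PARSE:P4(v=3,ok=F), VALIDATE:P3(v=15,ok=F), TRANSFORM:P2(v=0,ok=F), EMIT:P1(v=0,ok=F)] out:-; in:P4
Tick 5: [PARSE:P5(v=19,ok=F), VALIDATE:P4(v=3,ok=T), TRANSFORM:P3(v=0,ok=F), EMIT:P2(v=0,ok=F)] out:P1(v=0); in:P5
Emitted by tick 5: ['P1']

Answer: 1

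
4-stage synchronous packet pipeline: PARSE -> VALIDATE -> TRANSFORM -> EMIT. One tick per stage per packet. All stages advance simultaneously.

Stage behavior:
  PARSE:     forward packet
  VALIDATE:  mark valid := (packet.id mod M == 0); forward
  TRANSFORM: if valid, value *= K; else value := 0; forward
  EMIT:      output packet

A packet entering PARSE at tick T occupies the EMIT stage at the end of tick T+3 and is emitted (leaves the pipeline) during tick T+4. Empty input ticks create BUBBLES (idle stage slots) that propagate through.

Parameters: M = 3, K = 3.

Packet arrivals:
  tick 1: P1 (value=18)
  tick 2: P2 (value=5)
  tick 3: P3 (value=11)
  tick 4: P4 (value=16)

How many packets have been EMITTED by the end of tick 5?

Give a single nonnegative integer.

Answer: 1

Derivation:
Tick 1: [PARSE:P1(v=18,ok=F), VALIDATE:-, TRANSFORM:-, EMIT:-] out:-; in:P1
Tick 2: [PARSE:P2(v=5,ok=F), VALIDATE:P1(v=18,ok=F), TRANSFORM:-, EMIT:-] out:-; in:P2
Tick 3: [PARSE:P3(v=11,ok=F), VALIDATE:P2(v=5,ok=F), TRANSFORM:P1(v=0,ok=F), EMIT:-] out:-; in:P3
Tick 4: [PARSE:P4(v=16,ok=F), VALIDATE:P3(v=11,ok=T), TRANSFORM:P2(v=0,ok=F), EMIT:P1(v=0,ok=F)] out:-; in:P4
Tick 5: [PARSE:-, VALIDATE:P4(v=16,ok=F), TRANSFORM:P3(v=33,ok=T), EMIT:P2(v=0,ok=F)] out:P1(v=0); in:-
Emitted by tick 5: ['P1']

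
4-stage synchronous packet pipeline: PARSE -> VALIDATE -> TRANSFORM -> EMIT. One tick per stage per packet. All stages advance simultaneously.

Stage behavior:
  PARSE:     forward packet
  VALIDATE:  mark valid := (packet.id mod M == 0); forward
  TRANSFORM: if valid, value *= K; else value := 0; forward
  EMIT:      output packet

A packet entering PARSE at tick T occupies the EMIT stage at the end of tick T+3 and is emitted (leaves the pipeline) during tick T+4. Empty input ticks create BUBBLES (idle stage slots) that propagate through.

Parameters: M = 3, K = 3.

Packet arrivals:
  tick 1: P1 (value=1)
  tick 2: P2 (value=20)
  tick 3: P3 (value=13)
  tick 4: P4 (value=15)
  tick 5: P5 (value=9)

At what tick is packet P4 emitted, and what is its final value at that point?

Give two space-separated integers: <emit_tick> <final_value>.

Answer: 8 0

Derivation:
Tick 1: [PARSE:P1(v=1,ok=F), VALIDATE:-, TRANSFORM:-, EMIT:-] out:-; in:P1
Tick 2: [PARSE:P2(v=20,ok=F), VALIDATE:P1(v=1,ok=F), TRANSFORM:-, EMIT:-] out:-; in:P2
Tick 3: [PARSE:P3(v=13,ok=F), VALIDATE:P2(v=20,ok=F), TRANSFORM:P1(v=0,ok=F), EMIT:-] out:-; in:P3
Tick 4: [PARSE:P4(v=15,ok=F), VALIDATE:P3(v=13,ok=T), TRANSFORM:P2(v=0,ok=F), EMIT:P1(v=0,ok=F)] out:-; in:P4
Tick 5: [PARSE:P5(v=9,ok=F), VALIDATE:P4(v=15,ok=F), TRANSFORM:P3(v=39,ok=T), EMIT:P2(v=0,ok=F)] out:P1(v=0); in:P5
Tick 6: [PARSE:-, VALIDATE:P5(v=9,ok=F), TRANSFORM:P4(v=0,ok=F), EMIT:P3(v=39,ok=T)] out:P2(v=0); in:-
Tick 7: [PARSE:-, VALIDATE:-, TRANSFORM:P5(v=0,ok=F), EMIT:P4(v=0,ok=F)] out:P3(v=39); in:-
Tick 8: [PARSE:-, VALIDATE:-, TRANSFORM:-, EMIT:P5(v=0,ok=F)] out:P4(v=0); in:-
Tick 9: [PARSE:-, VALIDATE:-, TRANSFORM:-, EMIT:-] out:P5(v=0); in:-
P4: arrives tick 4, valid=False (id=4, id%3=1), emit tick 8, final value 0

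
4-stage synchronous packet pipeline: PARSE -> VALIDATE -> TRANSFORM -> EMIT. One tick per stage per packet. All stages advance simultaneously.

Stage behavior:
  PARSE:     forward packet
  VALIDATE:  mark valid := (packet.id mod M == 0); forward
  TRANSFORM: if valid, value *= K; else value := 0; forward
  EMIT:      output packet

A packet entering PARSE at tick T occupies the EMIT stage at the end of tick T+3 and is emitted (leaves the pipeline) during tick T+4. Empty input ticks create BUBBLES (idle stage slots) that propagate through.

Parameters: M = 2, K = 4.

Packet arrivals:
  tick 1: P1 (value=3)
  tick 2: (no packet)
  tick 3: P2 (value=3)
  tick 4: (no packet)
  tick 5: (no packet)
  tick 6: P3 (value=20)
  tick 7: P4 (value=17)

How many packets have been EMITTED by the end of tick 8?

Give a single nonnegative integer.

Tick 1: [PARSE:P1(v=3,ok=F), VALIDATE:-, TRANSFORM:-, EMIT:-] out:-; in:P1
Tick 2: [PARSE:-, VALIDATE:P1(v=3,ok=F), TRANSFORM:-, EMIT:-] out:-; in:-
Tick 3: [PARSE:P2(v=3,ok=F), VALIDATE:-, TRANSFORM:P1(v=0,ok=F), EMIT:-] out:-; in:P2
Tick 4: [PARSE:-, VALIDATE:P2(v=3,ok=T), TRANSFORM:-, EMIT:P1(v=0,ok=F)] out:-; in:-
Tick 5: [PARSE:-, VALIDATE:-, TRANSFORM:P2(v=12,ok=T), EMIT:-] out:P1(v=0); in:-
Tick 6: [PARSE:P3(v=20,ok=F), VALIDATE:-, TRANSFORM:-, EMIT:P2(v=12,ok=T)] out:-; in:P3
Tick 7: [PARSE:P4(v=17,ok=F), VALIDATE:P3(v=20,ok=F), TRANSFORM:-, EMIT:-] out:P2(v=12); in:P4
Tick 8: [PARSE:-, VALIDATE:P4(v=17,ok=T), TRANSFORM:P3(v=0,ok=F), EMIT:-] out:-; in:-
Emitted by tick 8: ['P1', 'P2']

Answer: 2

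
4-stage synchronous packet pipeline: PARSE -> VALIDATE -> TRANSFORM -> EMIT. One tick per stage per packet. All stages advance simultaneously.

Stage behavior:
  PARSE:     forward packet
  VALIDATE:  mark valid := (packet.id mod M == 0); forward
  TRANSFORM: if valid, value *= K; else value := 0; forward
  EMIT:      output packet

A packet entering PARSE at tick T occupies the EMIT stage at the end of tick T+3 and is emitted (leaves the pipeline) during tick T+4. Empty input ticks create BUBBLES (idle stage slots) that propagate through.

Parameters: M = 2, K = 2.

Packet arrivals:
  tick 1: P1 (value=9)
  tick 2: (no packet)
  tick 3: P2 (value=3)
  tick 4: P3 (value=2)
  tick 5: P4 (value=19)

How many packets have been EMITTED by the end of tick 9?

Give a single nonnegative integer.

Answer: 4

Derivation:
Tick 1: [PARSE:P1(v=9,ok=F), VALIDATE:-, TRANSFORM:-, EMIT:-] out:-; in:P1
Tick 2: [PARSE:-, VALIDATE:P1(v=9,ok=F), TRANSFORM:-, EMIT:-] out:-; in:-
Tick 3: [PARSE:P2(v=3,ok=F), VALIDATE:-, TRANSFORM:P1(v=0,ok=F), EMIT:-] out:-; in:P2
Tick 4: [PARSE:P3(v=2,ok=F), VALIDATE:P2(v=3,ok=T), TRANSFORM:-, EMIT:P1(v=0,ok=F)] out:-; in:P3
Tick 5: [PARSE:P4(v=19,ok=F), VALIDATE:P3(v=2,ok=F), TRANSFORM:P2(v=6,ok=T), EMIT:-] out:P1(v=0); in:P4
Tick 6: [PARSE:-, VALIDATE:P4(v=19,ok=T), TRANSFORM:P3(v=0,ok=F), EMIT:P2(v=6,ok=T)] out:-; in:-
Tick 7: [PARSE:-, VALIDATE:-, TRANSFORM:P4(v=38,ok=T), EMIT:P3(v=0,ok=F)] out:P2(v=6); in:-
Tick 8: [PARSE:-, VALIDATE:-, TRANSFORM:-, EMIT:P4(v=38,ok=T)] out:P3(v=0); in:-
Tick 9: [PARSE:-, VALIDATE:-, TRANSFORM:-, EMIT:-] out:P4(v=38); in:-
Emitted by tick 9: ['P1', 'P2', 'P3', 'P4']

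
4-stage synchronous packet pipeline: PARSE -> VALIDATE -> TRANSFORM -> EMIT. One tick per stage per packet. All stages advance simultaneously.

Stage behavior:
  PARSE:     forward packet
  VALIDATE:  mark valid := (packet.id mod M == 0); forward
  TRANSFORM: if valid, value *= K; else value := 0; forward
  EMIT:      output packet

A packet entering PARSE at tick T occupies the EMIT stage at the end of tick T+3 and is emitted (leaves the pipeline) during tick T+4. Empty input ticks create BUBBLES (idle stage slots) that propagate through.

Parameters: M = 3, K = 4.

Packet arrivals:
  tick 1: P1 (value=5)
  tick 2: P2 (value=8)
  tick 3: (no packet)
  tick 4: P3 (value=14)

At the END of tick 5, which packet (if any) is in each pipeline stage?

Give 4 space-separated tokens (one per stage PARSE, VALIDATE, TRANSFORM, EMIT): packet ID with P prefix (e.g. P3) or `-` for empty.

Tick 1: [PARSE:P1(v=5,ok=F), VALIDATE:-, TRANSFORM:-, EMIT:-] out:-; in:P1
Tick 2: [PARSE:P2(v=8,ok=F), VALIDATE:P1(v=5,ok=F), TRANSFORM:-, EMIT:-] out:-; in:P2
Tick 3: [PARSE:-, VALIDATE:P2(v=8,ok=F), TRANSFORM:P1(v=0,ok=F), EMIT:-] out:-; in:-
Tick 4: [PARSE:P3(v=14,ok=F), VALIDATE:-, TRANSFORM:P2(v=0,ok=F), EMIT:P1(v=0,ok=F)] out:-; in:P3
Tick 5: [PARSE:-, VALIDATE:P3(v=14,ok=T), TRANSFORM:-, EMIT:P2(v=0,ok=F)] out:P1(v=0); in:-
At end of tick 5: ['-', 'P3', '-', 'P2']

Answer: - P3 - P2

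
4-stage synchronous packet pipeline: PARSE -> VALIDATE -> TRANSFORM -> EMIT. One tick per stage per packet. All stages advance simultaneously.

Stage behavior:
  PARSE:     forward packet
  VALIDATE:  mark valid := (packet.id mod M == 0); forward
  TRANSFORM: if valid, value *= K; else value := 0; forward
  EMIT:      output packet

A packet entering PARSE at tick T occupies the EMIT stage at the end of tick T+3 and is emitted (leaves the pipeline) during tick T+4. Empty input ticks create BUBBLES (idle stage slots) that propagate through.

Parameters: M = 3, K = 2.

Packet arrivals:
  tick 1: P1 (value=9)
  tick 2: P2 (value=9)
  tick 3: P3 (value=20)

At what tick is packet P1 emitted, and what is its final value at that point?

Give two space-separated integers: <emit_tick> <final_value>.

Answer: 5 0

Derivation:
Tick 1: [PARSE:P1(v=9,ok=F), VALIDATE:-, TRANSFORM:-, EMIT:-] out:-; in:P1
Tick 2: [PARSE:P2(v=9,ok=F), VALIDATE:P1(v=9,ok=F), TRANSFORM:-, EMIT:-] out:-; in:P2
Tick 3: [PARSE:P3(v=20,ok=F), VALIDATE:P2(v=9,ok=F), TRANSFORM:P1(v=0,ok=F), EMIT:-] out:-; in:P3
Tick 4: [PARSE:-, VALIDATE:P3(v=20,ok=T), TRANSFORM:P2(v=0,ok=F), EMIT:P1(v=0,ok=F)] out:-; in:-
Tick 5: [PARSE:-, VALIDATE:-, TRANSFORM:P3(v=40,ok=T), EMIT:P2(v=0,ok=F)] out:P1(v=0); in:-
Tick 6: [PARSE:-, VALIDATE:-, TRANSFORM:-, EMIT:P3(v=40,ok=T)] out:P2(v=0); in:-
Tick 7: [PARSE:-, VALIDATE:-, TRANSFORM:-, EMIT:-] out:P3(v=40); in:-
P1: arrives tick 1, valid=False (id=1, id%3=1), emit tick 5, final value 0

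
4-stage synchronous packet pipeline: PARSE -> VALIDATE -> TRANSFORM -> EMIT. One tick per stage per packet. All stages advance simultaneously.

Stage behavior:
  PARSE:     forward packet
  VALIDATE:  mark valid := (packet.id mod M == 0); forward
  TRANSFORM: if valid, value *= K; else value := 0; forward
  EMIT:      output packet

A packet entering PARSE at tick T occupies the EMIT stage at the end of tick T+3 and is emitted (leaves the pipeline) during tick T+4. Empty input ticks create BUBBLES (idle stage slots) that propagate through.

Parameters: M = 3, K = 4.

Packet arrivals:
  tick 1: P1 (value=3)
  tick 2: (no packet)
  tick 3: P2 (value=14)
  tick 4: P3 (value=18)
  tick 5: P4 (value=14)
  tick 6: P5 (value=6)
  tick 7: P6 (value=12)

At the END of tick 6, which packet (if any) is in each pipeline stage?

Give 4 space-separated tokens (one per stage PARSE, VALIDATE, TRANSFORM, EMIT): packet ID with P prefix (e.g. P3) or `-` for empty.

Tick 1: [PARSE:P1(v=3,ok=F), VALIDATE:-, TRANSFORM:-, EMIT:-] out:-; in:P1
Tick 2: [PARSE:-, VALIDATE:P1(v=3,ok=F), TRANSFORM:-, EMIT:-] out:-; in:-
Tick 3: [PARSE:P2(v=14,ok=F), VALIDATE:-, TRANSFORM:P1(v=0,ok=F), EMIT:-] out:-; in:P2
Tick 4: [PARSE:P3(v=18,ok=F), VALIDATE:P2(v=14,ok=F), TRANSFORM:-, EMIT:P1(v=0,ok=F)] out:-; in:P3
Tick 5: [PARSE:P4(v=14,ok=F), VALIDATE:P3(v=18,ok=T), TRANSFORM:P2(v=0,ok=F), EMIT:-] out:P1(v=0); in:P4
Tick 6: [PARSE:P5(v=6,ok=F), VALIDATE:P4(v=14,ok=F), TRANSFORM:P3(v=72,ok=T), EMIT:P2(v=0,ok=F)] out:-; in:P5
At end of tick 6: ['P5', 'P4', 'P3', 'P2']

Answer: P5 P4 P3 P2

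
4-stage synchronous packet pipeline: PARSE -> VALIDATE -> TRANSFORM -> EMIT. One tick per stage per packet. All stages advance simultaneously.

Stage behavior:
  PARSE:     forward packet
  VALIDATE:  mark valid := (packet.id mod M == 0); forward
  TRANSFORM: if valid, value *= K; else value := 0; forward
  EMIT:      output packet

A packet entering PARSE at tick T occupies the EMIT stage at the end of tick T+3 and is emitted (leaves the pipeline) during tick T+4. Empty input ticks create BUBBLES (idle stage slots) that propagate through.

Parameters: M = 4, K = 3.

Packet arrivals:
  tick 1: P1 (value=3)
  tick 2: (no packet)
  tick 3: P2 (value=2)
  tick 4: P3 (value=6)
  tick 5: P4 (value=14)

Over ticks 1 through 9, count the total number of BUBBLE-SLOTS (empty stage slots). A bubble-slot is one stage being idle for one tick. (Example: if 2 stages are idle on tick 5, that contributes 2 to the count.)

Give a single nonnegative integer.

Answer: 20

Derivation:
Tick 1: [PARSE:P1(v=3,ok=F), VALIDATE:-, TRANSFORM:-, EMIT:-] out:-; bubbles=3
Tick 2: [PARSE:-, VALIDATE:P1(v=3,ok=F), TRANSFORM:-, EMIT:-] out:-; bubbles=3
Tick 3: [PARSE:P2(v=2,ok=F), VALIDATE:-, TRANSFORM:P1(v=0,ok=F), EMIT:-] out:-; bubbles=2
Tick 4: [PARSE:P3(v=6,ok=F), VALIDATE:P2(v=2,ok=F), TRANSFORM:-, EMIT:P1(v=0,ok=F)] out:-; bubbles=1
Tick 5: [PARSE:P4(v=14,ok=F), VALIDATE:P3(v=6,ok=F), TRANSFORM:P2(v=0,ok=F), EMIT:-] out:P1(v=0); bubbles=1
Tick 6: [PARSE:-, VALIDATE:P4(v=14,ok=T), TRANSFORM:P3(v=0,ok=F), EMIT:P2(v=0,ok=F)] out:-; bubbles=1
Tick 7: [PARSE:-, VALIDATE:-, TRANSFORM:P4(v=42,ok=T), EMIT:P3(v=0,ok=F)] out:P2(v=0); bubbles=2
Tick 8: [PARSE:-, VALIDATE:-, TRANSFORM:-, EMIT:P4(v=42,ok=T)] out:P3(v=0); bubbles=3
Tick 9: [PARSE:-, VALIDATE:-, TRANSFORM:-, EMIT:-] out:P4(v=42); bubbles=4
Total bubble-slots: 20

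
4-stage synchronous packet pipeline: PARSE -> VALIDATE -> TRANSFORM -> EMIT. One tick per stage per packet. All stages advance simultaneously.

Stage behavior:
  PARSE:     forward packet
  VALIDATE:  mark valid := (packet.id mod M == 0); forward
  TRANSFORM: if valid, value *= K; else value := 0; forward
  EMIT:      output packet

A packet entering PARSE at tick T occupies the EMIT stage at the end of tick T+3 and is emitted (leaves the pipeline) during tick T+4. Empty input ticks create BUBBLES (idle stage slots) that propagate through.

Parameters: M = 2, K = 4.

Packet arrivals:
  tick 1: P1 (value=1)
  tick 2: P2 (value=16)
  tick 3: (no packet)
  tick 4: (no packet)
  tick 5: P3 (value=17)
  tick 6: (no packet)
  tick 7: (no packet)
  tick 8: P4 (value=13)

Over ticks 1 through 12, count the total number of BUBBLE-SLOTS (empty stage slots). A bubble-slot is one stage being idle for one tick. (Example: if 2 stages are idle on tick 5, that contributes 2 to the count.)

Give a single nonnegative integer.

Tick 1: [PARSE:P1(v=1,ok=F), VALIDATE:-, TRANSFORM:-, EMIT:-] out:-; bubbles=3
Tick 2: [PARSE:P2(v=16,ok=F), VALIDATE:P1(v=1,ok=F), TRANSFORM:-, EMIT:-] out:-; bubbles=2
Tick 3: [PARSE:-, VALIDATE:P2(v=16,ok=T), TRANSFORM:P1(v=0,ok=F), EMIT:-] out:-; bubbles=2
Tick 4: [PARSE:-, VALIDATE:-, TRANSFORM:P2(v=64,ok=T), EMIT:P1(v=0,ok=F)] out:-; bubbles=2
Tick 5: [PARSE:P3(v=17,ok=F), VALIDATE:-, TRANSFORM:-, EMIT:P2(v=64,ok=T)] out:P1(v=0); bubbles=2
Tick 6: [PARSE:-, VALIDATE:P3(v=17,ok=F), TRANSFORM:-, EMIT:-] out:P2(v=64); bubbles=3
Tick 7: [PARSE:-, VALIDATE:-, TRANSFORM:P3(v=0,ok=F), EMIT:-] out:-; bubbles=3
Tick 8: [PARSE:P4(v=13,ok=F), VALIDATE:-, TRANSFORM:-, EMIT:P3(v=0,ok=F)] out:-; bubbles=2
Tick 9: [PARSE:-, VALIDATE:P4(v=13,ok=T), TRANSFORM:-, EMIT:-] out:P3(v=0); bubbles=3
Tick 10: [PARSE:-, VALIDATE:-, TRANSFORM:P4(v=52,ok=T), EMIT:-] out:-; bubbles=3
Tick 11: [PARSE:-, VALIDATE:-, TRANSFORM:-, EMIT:P4(v=52,ok=T)] out:-; bubbles=3
Tick 12: [PARSE:-, VALIDATE:-, TRANSFORM:-, EMIT:-] out:P4(v=52); bubbles=4
Total bubble-slots: 32

Answer: 32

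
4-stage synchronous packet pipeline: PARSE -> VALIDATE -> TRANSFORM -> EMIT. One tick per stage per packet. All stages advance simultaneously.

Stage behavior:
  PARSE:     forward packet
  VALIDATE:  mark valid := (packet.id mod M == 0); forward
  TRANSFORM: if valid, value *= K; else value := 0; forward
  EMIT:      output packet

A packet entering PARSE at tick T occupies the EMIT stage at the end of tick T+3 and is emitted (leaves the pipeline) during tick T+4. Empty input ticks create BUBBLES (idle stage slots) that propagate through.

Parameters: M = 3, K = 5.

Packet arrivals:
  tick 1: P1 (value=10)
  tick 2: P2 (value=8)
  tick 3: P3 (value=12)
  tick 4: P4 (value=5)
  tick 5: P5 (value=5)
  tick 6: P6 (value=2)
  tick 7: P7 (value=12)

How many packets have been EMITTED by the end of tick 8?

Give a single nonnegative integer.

Answer: 4

Derivation:
Tick 1: [PARSE:P1(v=10,ok=F), VALIDATE:-, TRANSFORM:-, EMIT:-] out:-; in:P1
Tick 2: [PARSE:P2(v=8,ok=F), VALIDATE:P1(v=10,ok=F), TRANSFORM:-, EMIT:-] out:-; in:P2
Tick 3: [PARSE:P3(v=12,ok=F), VALIDATE:P2(v=8,ok=F), TRANSFORM:P1(v=0,ok=F), EMIT:-] out:-; in:P3
Tick 4: [PARSE:P4(v=5,ok=F), VALIDATE:P3(v=12,ok=T), TRANSFORM:P2(v=0,ok=F), EMIT:P1(v=0,ok=F)] out:-; in:P4
Tick 5: [PARSE:P5(v=5,ok=F), VALIDATE:P4(v=5,ok=F), TRANSFORM:P3(v=60,ok=T), EMIT:P2(v=0,ok=F)] out:P1(v=0); in:P5
Tick 6: [PARSE:P6(v=2,ok=F), VALIDATE:P5(v=5,ok=F), TRANSFORM:P4(v=0,ok=F), EMIT:P3(v=60,ok=T)] out:P2(v=0); in:P6
Tick 7: [PARSE:P7(v=12,ok=F), VALIDATE:P6(v=2,ok=T), TRANSFORM:P5(v=0,ok=F), EMIT:P4(v=0,ok=F)] out:P3(v=60); in:P7
Tick 8: [PARSE:-, VALIDATE:P7(v=12,ok=F), TRANSFORM:P6(v=10,ok=T), EMIT:P5(v=0,ok=F)] out:P4(v=0); in:-
Emitted by tick 8: ['P1', 'P2', 'P3', 'P4']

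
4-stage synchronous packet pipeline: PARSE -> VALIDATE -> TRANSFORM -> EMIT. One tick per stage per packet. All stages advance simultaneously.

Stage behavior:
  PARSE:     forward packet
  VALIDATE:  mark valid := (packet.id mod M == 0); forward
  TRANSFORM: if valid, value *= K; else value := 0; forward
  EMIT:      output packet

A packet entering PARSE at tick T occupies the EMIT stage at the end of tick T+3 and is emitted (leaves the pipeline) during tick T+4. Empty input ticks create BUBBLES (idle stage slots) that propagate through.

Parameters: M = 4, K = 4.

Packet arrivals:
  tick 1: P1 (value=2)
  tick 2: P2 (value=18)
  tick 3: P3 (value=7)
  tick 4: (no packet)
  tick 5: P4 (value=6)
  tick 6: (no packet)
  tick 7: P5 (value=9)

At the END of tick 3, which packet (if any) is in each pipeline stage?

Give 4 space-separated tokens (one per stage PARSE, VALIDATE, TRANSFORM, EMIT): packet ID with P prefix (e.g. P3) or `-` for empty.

Tick 1: [PARSE:P1(v=2,ok=F), VALIDATE:-, TRANSFORM:-, EMIT:-] out:-; in:P1
Tick 2: [PARSE:P2(v=18,ok=F), VALIDATE:P1(v=2,ok=F), TRANSFORM:-, EMIT:-] out:-; in:P2
Tick 3: [PARSE:P3(v=7,ok=F), VALIDATE:P2(v=18,ok=F), TRANSFORM:P1(v=0,ok=F), EMIT:-] out:-; in:P3
At end of tick 3: ['P3', 'P2', 'P1', '-']

Answer: P3 P2 P1 -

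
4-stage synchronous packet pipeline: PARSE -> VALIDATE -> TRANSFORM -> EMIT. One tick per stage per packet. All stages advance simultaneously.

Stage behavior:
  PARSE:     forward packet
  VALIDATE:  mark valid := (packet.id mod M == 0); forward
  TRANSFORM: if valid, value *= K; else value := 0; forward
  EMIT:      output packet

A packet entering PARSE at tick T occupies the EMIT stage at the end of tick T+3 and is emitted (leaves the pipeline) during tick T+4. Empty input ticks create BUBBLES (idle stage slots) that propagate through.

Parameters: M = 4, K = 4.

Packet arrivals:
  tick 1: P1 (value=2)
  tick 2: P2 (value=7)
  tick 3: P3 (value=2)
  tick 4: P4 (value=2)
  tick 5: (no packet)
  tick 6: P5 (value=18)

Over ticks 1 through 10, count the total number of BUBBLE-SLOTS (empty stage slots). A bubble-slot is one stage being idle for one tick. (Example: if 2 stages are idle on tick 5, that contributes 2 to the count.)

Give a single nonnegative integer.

Answer: 20

Derivation:
Tick 1: [PARSE:P1(v=2,ok=F), VALIDATE:-, TRANSFORM:-, EMIT:-] out:-; bubbles=3
Tick 2: [PARSE:P2(v=7,ok=F), VALIDATE:P1(v=2,ok=F), TRANSFORM:-, EMIT:-] out:-; bubbles=2
Tick 3: [PARSE:P3(v=2,ok=F), VALIDATE:P2(v=7,ok=F), TRANSFORM:P1(v=0,ok=F), EMIT:-] out:-; bubbles=1
Tick 4: [PARSE:P4(v=2,ok=F), VALIDATE:P3(v=2,ok=F), TRANSFORM:P2(v=0,ok=F), EMIT:P1(v=0,ok=F)] out:-; bubbles=0
Tick 5: [PARSE:-, VALIDATE:P4(v=2,ok=T), TRANSFORM:P3(v=0,ok=F), EMIT:P2(v=0,ok=F)] out:P1(v=0); bubbles=1
Tick 6: [PARSE:P5(v=18,ok=F), VALIDATE:-, TRANSFORM:P4(v=8,ok=T), EMIT:P3(v=0,ok=F)] out:P2(v=0); bubbles=1
Tick 7: [PARSE:-, VALIDATE:P5(v=18,ok=F), TRANSFORM:-, EMIT:P4(v=8,ok=T)] out:P3(v=0); bubbles=2
Tick 8: [PARSE:-, VALIDATE:-, TRANSFORM:P5(v=0,ok=F), EMIT:-] out:P4(v=8); bubbles=3
Tick 9: [PARSE:-, VALIDATE:-, TRANSFORM:-, EMIT:P5(v=0,ok=F)] out:-; bubbles=3
Tick 10: [PARSE:-, VALIDATE:-, TRANSFORM:-, EMIT:-] out:P5(v=0); bubbles=4
Total bubble-slots: 20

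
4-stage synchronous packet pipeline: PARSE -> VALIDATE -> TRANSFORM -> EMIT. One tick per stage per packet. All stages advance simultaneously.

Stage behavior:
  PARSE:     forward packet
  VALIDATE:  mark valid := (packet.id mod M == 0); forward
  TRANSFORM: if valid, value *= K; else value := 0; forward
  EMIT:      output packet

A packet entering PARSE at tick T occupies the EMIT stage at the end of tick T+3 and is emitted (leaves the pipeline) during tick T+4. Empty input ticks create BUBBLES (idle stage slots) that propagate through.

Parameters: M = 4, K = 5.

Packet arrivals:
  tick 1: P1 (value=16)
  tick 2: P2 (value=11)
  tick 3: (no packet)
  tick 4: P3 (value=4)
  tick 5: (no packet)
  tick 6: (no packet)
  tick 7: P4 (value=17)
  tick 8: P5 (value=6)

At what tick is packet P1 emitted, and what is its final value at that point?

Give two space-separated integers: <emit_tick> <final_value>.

Answer: 5 0

Derivation:
Tick 1: [PARSE:P1(v=16,ok=F), VALIDATE:-, TRANSFORM:-, EMIT:-] out:-; in:P1
Tick 2: [PARSE:P2(v=11,ok=F), VALIDATE:P1(v=16,ok=F), TRANSFORM:-, EMIT:-] out:-; in:P2
Tick 3: [PARSE:-, VALIDATE:P2(v=11,ok=F), TRANSFORM:P1(v=0,ok=F), EMIT:-] out:-; in:-
Tick 4: [PARSE:P3(v=4,ok=F), VALIDATE:-, TRANSFORM:P2(v=0,ok=F), EMIT:P1(v=0,ok=F)] out:-; in:P3
Tick 5: [PARSE:-, VALIDATE:P3(v=4,ok=F), TRANSFORM:-, EMIT:P2(v=0,ok=F)] out:P1(v=0); in:-
Tick 6: [PARSE:-, VALIDATE:-, TRANSFORM:P3(v=0,ok=F), EMIT:-] out:P2(v=0); in:-
Tick 7: [PARSE:P4(v=17,ok=F), VALIDATE:-, TRANSFORM:-, EMIT:P3(v=0,ok=F)] out:-; in:P4
Tick 8: [PARSE:P5(v=6,ok=F), VALIDATE:P4(v=17,ok=T), TRANSFORM:-, EMIT:-] out:P3(v=0); in:P5
Tick 9: [PARSE:-, VALIDATE:P5(v=6,ok=F), TRANSFORM:P4(v=85,ok=T), EMIT:-] out:-; in:-
Tick 10: [PARSE:-, VALIDATE:-, TRANSFORM:P5(v=0,ok=F), EMIT:P4(v=85,ok=T)] out:-; in:-
Tick 11: [PARSE:-, VALIDATE:-, TRANSFORM:-, EMIT:P5(v=0,ok=F)] out:P4(v=85); in:-
Tick 12: [PARSE:-, VALIDATE:-, TRANSFORM:-, EMIT:-] out:P5(v=0); in:-
P1: arrives tick 1, valid=False (id=1, id%4=1), emit tick 5, final value 0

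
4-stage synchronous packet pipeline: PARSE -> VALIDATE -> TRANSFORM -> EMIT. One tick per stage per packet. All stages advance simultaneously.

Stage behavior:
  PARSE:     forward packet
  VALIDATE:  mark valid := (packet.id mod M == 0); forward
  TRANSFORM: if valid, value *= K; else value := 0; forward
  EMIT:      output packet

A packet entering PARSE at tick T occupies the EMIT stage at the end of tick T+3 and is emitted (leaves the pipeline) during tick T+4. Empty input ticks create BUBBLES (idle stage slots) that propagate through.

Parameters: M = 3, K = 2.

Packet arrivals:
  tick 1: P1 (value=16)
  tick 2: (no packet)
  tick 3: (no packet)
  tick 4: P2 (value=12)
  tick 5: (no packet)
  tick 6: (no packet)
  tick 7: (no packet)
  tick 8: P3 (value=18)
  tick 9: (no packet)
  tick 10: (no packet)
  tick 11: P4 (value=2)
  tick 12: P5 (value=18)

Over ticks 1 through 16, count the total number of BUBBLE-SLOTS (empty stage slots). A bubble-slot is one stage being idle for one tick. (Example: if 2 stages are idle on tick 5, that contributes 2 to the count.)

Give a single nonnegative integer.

Answer: 44

Derivation:
Tick 1: [PARSE:P1(v=16,ok=F), VALIDATE:-, TRANSFORM:-, EMIT:-] out:-; bubbles=3
Tick 2: [PARSE:-, VALIDATE:P1(v=16,ok=F), TRANSFORM:-, EMIT:-] out:-; bubbles=3
Tick 3: [PARSE:-, VALIDATE:-, TRANSFORM:P1(v=0,ok=F), EMIT:-] out:-; bubbles=3
Tick 4: [PARSE:P2(v=12,ok=F), VALIDATE:-, TRANSFORM:-, EMIT:P1(v=0,ok=F)] out:-; bubbles=2
Tick 5: [PARSE:-, VALIDATE:P2(v=12,ok=F), TRANSFORM:-, EMIT:-] out:P1(v=0); bubbles=3
Tick 6: [PARSE:-, VALIDATE:-, TRANSFORM:P2(v=0,ok=F), EMIT:-] out:-; bubbles=3
Tick 7: [PARSE:-, VALIDATE:-, TRANSFORM:-, EMIT:P2(v=0,ok=F)] out:-; bubbles=3
Tick 8: [PARSE:P3(v=18,ok=F), VALIDATE:-, TRANSFORM:-, EMIT:-] out:P2(v=0); bubbles=3
Tick 9: [PARSE:-, VALIDATE:P3(v=18,ok=T), TRANSFORM:-, EMIT:-] out:-; bubbles=3
Tick 10: [PARSE:-, VALIDATE:-, TRANSFORM:P3(v=36,ok=T), EMIT:-] out:-; bubbles=3
Tick 11: [PARSE:P4(v=2,ok=F), VALIDATE:-, TRANSFORM:-, EMIT:P3(v=36,ok=T)] out:-; bubbles=2
Tick 12: [PARSE:P5(v=18,ok=F), VALIDATE:P4(v=2,ok=F), TRANSFORM:-, EMIT:-] out:P3(v=36); bubbles=2
Tick 13: [PARSE:-, VALIDATE:P5(v=18,ok=F), TRANSFORM:P4(v=0,ok=F), EMIT:-] out:-; bubbles=2
Tick 14: [PARSE:-, VALIDATE:-, TRANSFORM:P5(v=0,ok=F), EMIT:P4(v=0,ok=F)] out:-; bubbles=2
Tick 15: [PARSE:-, VALIDATE:-, TRANSFORM:-, EMIT:P5(v=0,ok=F)] out:P4(v=0); bubbles=3
Tick 16: [PARSE:-, VALIDATE:-, TRANSFORM:-, EMIT:-] out:P5(v=0); bubbles=4
Total bubble-slots: 44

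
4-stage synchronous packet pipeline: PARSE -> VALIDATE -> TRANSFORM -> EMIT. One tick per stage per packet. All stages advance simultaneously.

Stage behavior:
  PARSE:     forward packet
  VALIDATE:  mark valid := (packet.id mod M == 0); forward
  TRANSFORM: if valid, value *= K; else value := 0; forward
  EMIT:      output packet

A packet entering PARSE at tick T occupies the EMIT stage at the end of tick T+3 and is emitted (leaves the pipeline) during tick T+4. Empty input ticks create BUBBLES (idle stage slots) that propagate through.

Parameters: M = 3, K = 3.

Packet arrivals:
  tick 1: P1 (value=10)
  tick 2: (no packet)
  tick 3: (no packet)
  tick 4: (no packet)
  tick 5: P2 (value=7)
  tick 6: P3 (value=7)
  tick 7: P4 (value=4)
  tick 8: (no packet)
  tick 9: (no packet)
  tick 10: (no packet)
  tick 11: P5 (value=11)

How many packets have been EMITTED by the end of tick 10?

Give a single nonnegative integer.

Answer: 3

Derivation:
Tick 1: [PARSE:P1(v=10,ok=F), VALIDATE:-, TRANSFORM:-, EMIT:-] out:-; in:P1
Tick 2: [PARSE:-, VALIDATE:P1(v=10,ok=F), TRANSFORM:-, EMIT:-] out:-; in:-
Tick 3: [PARSE:-, VALIDATE:-, TRANSFORM:P1(v=0,ok=F), EMIT:-] out:-; in:-
Tick 4: [PARSE:-, VALIDATE:-, TRANSFORM:-, EMIT:P1(v=0,ok=F)] out:-; in:-
Tick 5: [PARSE:P2(v=7,ok=F), VALIDATE:-, TRANSFORM:-, EMIT:-] out:P1(v=0); in:P2
Tick 6: [PARSE:P3(v=7,ok=F), VALIDATE:P2(v=7,ok=F), TRANSFORM:-, EMIT:-] out:-; in:P3
Tick 7: [PARSE:P4(v=4,ok=F), VALIDATE:P3(v=7,ok=T), TRANSFORM:P2(v=0,ok=F), EMIT:-] out:-; in:P4
Tick 8: [PARSE:-, VALIDATE:P4(v=4,ok=F), TRANSFORM:P3(v=21,ok=T), EMIT:P2(v=0,ok=F)] out:-; in:-
Tick 9: [PARSE:-, VALIDATE:-, TRANSFORM:P4(v=0,ok=F), EMIT:P3(v=21,ok=T)] out:P2(v=0); in:-
Tick 10: [PARSE:-, VALIDATE:-, TRANSFORM:-, EMIT:P4(v=0,ok=F)] out:P3(v=21); in:-
Emitted by tick 10: ['P1', 'P2', 'P3']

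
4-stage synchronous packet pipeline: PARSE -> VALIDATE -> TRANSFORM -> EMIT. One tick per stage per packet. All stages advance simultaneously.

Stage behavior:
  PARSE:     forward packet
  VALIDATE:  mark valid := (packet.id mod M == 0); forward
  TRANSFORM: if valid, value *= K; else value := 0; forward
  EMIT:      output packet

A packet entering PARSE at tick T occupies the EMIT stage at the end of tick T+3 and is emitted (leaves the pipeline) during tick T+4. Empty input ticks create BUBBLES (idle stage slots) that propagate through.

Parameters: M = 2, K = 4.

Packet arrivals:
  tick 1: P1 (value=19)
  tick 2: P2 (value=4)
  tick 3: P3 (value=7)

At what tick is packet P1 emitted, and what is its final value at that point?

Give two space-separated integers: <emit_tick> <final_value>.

Tick 1: [PARSE:P1(v=19,ok=F), VALIDATE:-, TRANSFORM:-, EMIT:-] out:-; in:P1
Tick 2: [PARSE:P2(v=4,ok=F), VALIDATE:P1(v=19,ok=F), TRANSFORM:-, EMIT:-] out:-; in:P2
Tick 3: [PARSE:P3(v=7,ok=F), VALIDATE:P2(v=4,ok=T), TRANSFORM:P1(v=0,ok=F), EMIT:-] out:-; in:P3
Tick 4: [PARSE:-, VALIDATE:P3(v=7,ok=F), TRANSFORM:P2(v=16,ok=T), EMIT:P1(v=0,ok=F)] out:-; in:-
Tick 5: [PARSE:-, VALIDATE:-, TRANSFORM:P3(v=0,ok=F), EMIT:P2(v=16,ok=T)] out:P1(v=0); in:-
Tick 6: [PARSE:-, VALIDATE:-, TRANSFORM:-, EMIT:P3(v=0,ok=F)] out:P2(v=16); in:-
Tick 7: [PARSE:-, VALIDATE:-, TRANSFORM:-, EMIT:-] out:P3(v=0); in:-
P1: arrives tick 1, valid=False (id=1, id%2=1), emit tick 5, final value 0

Answer: 5 0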